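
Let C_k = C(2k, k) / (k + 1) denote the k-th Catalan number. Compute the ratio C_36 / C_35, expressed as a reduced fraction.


Using C_k = (2k)! / (k! (k+1)!), the ratio C_{k+1}/C_k simplifies to
C_{k+1}/C_k = [(2k+2)! / ((k+1)! (k+2)!)] * [k! (k+1)! / (2k)!]
 = (2k+2)(2k+1) / ((k+1)(k+2)) = 2(2k+1) / (k+2).
For k = 35: 2(2*35 + 1) / (35 + 2) = 142/37 = 142/37.

142/37


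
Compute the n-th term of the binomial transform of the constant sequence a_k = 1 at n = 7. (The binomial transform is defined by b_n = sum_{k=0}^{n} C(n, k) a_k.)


With a_k = 1 for all k, b_n = sum_{k=0}^{n} C(n, k) = 2^n by the binomial theorem.
For n = 7: 2^7 = 128.

128


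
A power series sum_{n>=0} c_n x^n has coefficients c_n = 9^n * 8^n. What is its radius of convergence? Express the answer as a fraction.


By the root test (Cauchy-Hadamard), the radius is R = 1 / limsup_n |c_n|^(1/n).
Here |c_n|^(1/n) = (9^n * 8^n)^(1/n) = 9 * 8 = 72 for all n.
So R = 1/72 = 1/72.

1/72


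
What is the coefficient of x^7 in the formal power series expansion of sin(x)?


The Maclaurin series is sin(t) = sum_{k>=0} (-1)^k t^(2k+1) / (2k+1)!, so substituting t = x, only odd powers of x are nonzero, with coefficient of x^(2k+1) equal to (-1)^k / (2k+1)!.
Write 7 = 2*3 + 1, giving the coefficient (-1)^3 / 7! = -1/5040 = -1/5040.

-1/5040


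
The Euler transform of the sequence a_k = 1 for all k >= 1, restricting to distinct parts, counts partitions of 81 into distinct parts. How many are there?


Partitions of 81 into distinct parts can be computed via generating function.
Product (1+x)(1+x^2)(1+x^3)...
The coefficient of x^81 = 84756

84756


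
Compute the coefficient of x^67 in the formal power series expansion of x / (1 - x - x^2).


Let f(x) = sum_{k>=0} a_k x^k. Multiplying f(x) * (1 - x - x^2) = x and matching coefficients gives a_0 = 0, a_1 = 1, and a_k = a_{k-1} + a_{k-2} for k >= 2. These are the Fibonacci numbers F_k.
Iterating from F_0 = 0, F_1 = 1:
F_0=0, F_1=1, F_2=1, F_3=2, F_4=3, F_5=5, F_6=8, F_7=13, F_8=21, F_9=34, ...
F_67 = 44945570212853.

44945570212853


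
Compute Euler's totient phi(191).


phi(n) counts integers in [1, n] coprime to n. Using the multiplicative formula phi(n) = n * prod_{p | n} (1 - 1/p):
191 = 191, so
phi(191) = 191 * (1 - 1/191) = 190.

190


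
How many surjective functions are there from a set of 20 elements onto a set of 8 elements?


By inclusion-exclusion on which target elements are missed, the number of surjections from an n-set onto a k-set is
surj(n, k) = sum_{j=0}^{k} (-1)^j C(k, j) (k - j)^n.
Equivalently surj(n, k) = k! * S(n, k), where S(n, k) is the Stirling number of the second kind.
For n = 20, k = 8:
S(20, 8) = 15170932662679, so
surj = 8! * 15170932662679 = 40320 * 15170932662679 = 611692004959217280.

611692004959217280


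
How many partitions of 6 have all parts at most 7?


Using the generating function (1-x)^(-1)(1-x^2)^(-1)...(1-x^7)^(-1),
the coefficient of x^6 counts these restricted partitions.
Result = 11

11


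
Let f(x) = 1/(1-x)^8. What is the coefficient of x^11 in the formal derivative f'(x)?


Differentiate: d/dx [ 1/(1-x)^r ] = r / (1-x)^(r+1).
Here r = 8, so f'(x) = 8 / (1-x)^9.
The expansion of 1/(1-x)^(r+1) has coefficient of x^n equal to C(n+r, r).
So the coefficient of x^11 in f'(x) is
8 * C(19, 8) = 8 * 75582 = 604656

604656


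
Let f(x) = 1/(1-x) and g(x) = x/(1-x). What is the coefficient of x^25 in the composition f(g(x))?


First simplify the composition: f(g(x)) = 1/(1 - x/(1-x)) = (1-x)/((1-x) - x) = (1-x)/(1-2x).
Now extract the coefficient. Write (1-x)/(1-2x) = 1/(1-2x) - x/(1-2x).
The coefficient of x^n in 1/(1-2x) is 2^n, and in x/(1-2x) is 2^(n-1) (for n >= 1).
So the coefficient of x^25 is 2^25 - 2^24 = 33554432 - 16777216 = 16777216.

16777216


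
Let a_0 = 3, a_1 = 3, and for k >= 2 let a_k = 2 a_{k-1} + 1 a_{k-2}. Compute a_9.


Iterating the recurrence forward:
a_0 = 3
a_1 = 3
a_2 = 2*3 + 1*3 = 9
a_3 = 2*9 + 1*3 = 21
a_4 = 2*21 + 1*9 = 51
a_5 = 2*51 + 1*21 = 123
a_6 = 2*123 + 1*51 = 297
a_7 = 2*297 + 1*123 = 717
a_8 = 2*717 + 1*297 = 1731
a_9 = 2*1731 + 1*717 = 4179
So a_9 = 4179.

4179


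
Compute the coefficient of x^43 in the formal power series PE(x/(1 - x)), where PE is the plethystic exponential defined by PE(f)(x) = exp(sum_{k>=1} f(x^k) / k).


For f(x) = x/(1 - x) we have
sum_{k>=1} f(x^k) / k = sum_{k>=1} (1/k) * x^k / (1 - x^k) = sum_{k, m >= 1} x^(k m) / k,
which after exponentiating simplifies to
PE(x/(1 - x)) = prod_{k>=1} 1 / (1 - x^k).
This is the generating function for the partition function p(n), so the coefficient of x^43 is p(43).
Computing p(43) by dynamic programming over parts 1, 2, ..., 43: p(43) = 63261.

63261


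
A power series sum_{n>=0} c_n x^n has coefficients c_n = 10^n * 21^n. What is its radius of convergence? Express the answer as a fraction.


By the root test (Cauchy-Hadamard), the radius is R = 1 / limsup_n |c_n|^(1/n).
Here |c_n|^(1/n) = (10^n * 21^n)^(1/n) = 10 * 21 = 210 for all n.
So R = 1/210 = 1/210.

1/210


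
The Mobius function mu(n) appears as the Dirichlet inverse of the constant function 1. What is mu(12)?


12 has a squared prime factor, so mu(12) = 0.
Factorization reveals a repeated prime.

0


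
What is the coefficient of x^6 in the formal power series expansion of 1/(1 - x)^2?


The expansion 1/(1 - x)^r = sum_{k>=0} C(k + r - 1, r - 1) x^k follows from the multiset / negative-binomial theorem (or from repeated differentiation of the geometric series).
For r = 2 and k = 6:
C(7, 1) = 5040 / (1 * 720) = 7.

7


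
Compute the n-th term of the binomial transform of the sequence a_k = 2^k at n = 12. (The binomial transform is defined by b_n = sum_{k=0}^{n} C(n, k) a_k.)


With a_k = 2^k, b_n = sum_{k=0}^{n} C(n, k) 2^k = (1 + 2)^n by the binomial theorem.
For n = 12: (1 + 2)^12 = 3^12 = 531441.

531441


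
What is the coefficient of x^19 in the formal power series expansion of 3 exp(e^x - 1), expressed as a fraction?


exp(e^x - 1) is the exponential generating function for the Bell numbers Bell_k: exp(e^x - 1) = sum_{k>=0} Bell_k x^k / k!.
So the coefficient of x^19 in 3 exp(e^x - 1) is 3 Bell_19 / 19!.
Computing: Bell_19 = 5832742205057 and 19! = 121645100408832000, giving
3 * 5832742205057/121645100408832000 = 5832742205057/40548366802944000.

5832742205057/40548366802944000


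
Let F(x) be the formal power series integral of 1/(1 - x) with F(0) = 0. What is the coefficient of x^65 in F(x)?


1/(1 - x) = sum_{k>=0} x^k. Integrating termwise and using F(0) = 0 gives
F(x) = sum_{k>=0} x^(k+1) / (k+1) = sum_{m>=1} x^m / m = -ln(1 - x).
So the coefficient of x^65 is 1/65 = 1/65.

1/65


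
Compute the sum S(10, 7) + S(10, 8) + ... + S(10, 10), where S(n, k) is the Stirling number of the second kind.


By definition, S(n, k) counts partitions of an n-set into exactly k nonempty blocks.
Computing row n = 10 for k = 7..10:
S(10, k): 5880, 750, 45, 1
Sum = 6676.

6676


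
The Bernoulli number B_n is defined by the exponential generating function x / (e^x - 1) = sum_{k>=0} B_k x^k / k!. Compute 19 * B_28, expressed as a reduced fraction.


Bernoulli numbers can also be computed recursively via B_0 = 1 and sum_{j=0}^{m} C(m+1, j) B_j = 0 for m >= 1. Odd-index Bernoulli numbers vanish for k >= 3.
Computing B_28 = -23749461029/870, so 19 * B_28 = 19 * -23749461029/870 = -451239759551/870.

-451239759551/870


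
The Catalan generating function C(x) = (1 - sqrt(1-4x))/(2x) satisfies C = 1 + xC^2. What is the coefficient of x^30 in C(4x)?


Substituting x -> 4x scales the n-th coefficient by 4^n, so [x^30] C(4x) = 4^30 * C_30.
C_30 = C(2*30, 30)/(31) = 118264581564861424/31 = 3814986502092304.
So 4^30 * 3814986502092304 = 1152921504606846976 * 3814986502092304 = 4398379978047071296780748355272704.

4398379978047071296780748355272704


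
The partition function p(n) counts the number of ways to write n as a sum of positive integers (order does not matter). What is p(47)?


Using the generating function prod_{k>=1} 1/(1-x^k), we compute p(47).
By dynamic programming over parts 1 through 47:
p(47) = 124754

124754


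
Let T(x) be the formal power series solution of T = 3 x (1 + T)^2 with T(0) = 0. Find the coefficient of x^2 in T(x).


Apply the Lagrange inversion formula: if T = 3 x * phi(T) with phi(t) = (1 + t)^2, then [x^n] T = 3^n * (1/n) [t^(n-1)] phi(t)^n = 3^n * (1/n) [t^(n-1)] (1 + t)^(2n) = 3^n * (1/n) C(2n, n-1).
Using the identity C(2n, n-1) = C(2n, n) * n / (n+1), the unscaled factor equals C(2n, n) / (n+1) = C_n, the n-th Catalan number.
For n = 2: C_2 = C(4, 2) / 3 = 6/3 = 2.
With the 3^2 = 9 factor, the coefficient is 9 * 2 = 18.

18


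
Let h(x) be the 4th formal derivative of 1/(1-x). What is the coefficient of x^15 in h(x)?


Differentiating 4 times: d^4/dx^4 [1/(1-x)] = 4!/(1-x)^5.
The expansion 1/(1-x)^5 = sum_{k>=0} C(k+4, 4) x^k, so the coefficient of x^n in 4!/(1-x)^5 is 4! * C(n+4, 4).
For n = 15: 24 * C(19, 4) = 24 * 3876 = 93024

93024


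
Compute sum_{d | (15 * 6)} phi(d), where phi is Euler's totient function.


First, 15 * 6 = 90. One classical identity is sum_{d | n} phi(d) = n (each k in [1, n] has a unique gcd with n, and among the k's with gcd(k, n) = n/d there are phi(d) of them). So the sum equals 90. We also verify directly:
Divisors of 90: 1, 2, 3, 5, 6, 9, 10, 15, 18, 30, 45, 90.
phi values: 1, 1, 2, 4, 2, 6, 4, 8, 6, 8, 24, 24.
Sum = 90.

90


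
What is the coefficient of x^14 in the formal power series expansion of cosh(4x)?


The Maclaurin series is cosh(t) = sum_{m>=0} t^(2m) / (2m)!, so substituting t = 4x, only even powers of x are nonzero, with coefficient of x^(2m) equal to 4^(2m) / (2m)!.
For x^14 the coefficient is 4^14/14! = 268435456/87178291200 = 131072/42567525.

131072/42567525


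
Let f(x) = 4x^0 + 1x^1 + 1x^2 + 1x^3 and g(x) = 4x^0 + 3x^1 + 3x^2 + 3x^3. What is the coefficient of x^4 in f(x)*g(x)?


Cauchy product at x^4:
1*3 + 1*3 + 1*3
= 9

9


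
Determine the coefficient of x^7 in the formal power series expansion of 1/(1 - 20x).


The geometric series identity gives 1/(1 - c x) = sum_{k>=0} c^k x^k, so the coefficient of x^k is c^k.
Here c = 20 and k = 7.
Computing: 20^7 = 1280000000

1280000000


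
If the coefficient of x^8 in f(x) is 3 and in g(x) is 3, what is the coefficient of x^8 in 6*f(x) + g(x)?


Scalar multiplication scales coefficients: 6 * 3 = 18.
Then add the g coefficient: 18 + 3
= 21

21


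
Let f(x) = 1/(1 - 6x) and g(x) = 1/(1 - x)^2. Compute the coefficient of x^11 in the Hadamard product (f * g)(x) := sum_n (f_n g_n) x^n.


f has coefficients f_k = 6^k. For g = 1/(1 - x)^2 the coefficient is g_k = C(k + 1, 1) = k + 1. The Hadamard coefficient is (f * g)_k = 6^k * (k + 1).
For k = 11: 6^11 * 12 = 362797056 * 12 = 4353564672.

4353564672


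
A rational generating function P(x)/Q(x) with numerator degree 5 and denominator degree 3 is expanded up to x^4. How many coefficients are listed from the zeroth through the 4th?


Expanding up to x^4 gives the coefficients for x^0, x^1, ..., x^4.
That is 4 + 1 = 5 coefficients in total.

5


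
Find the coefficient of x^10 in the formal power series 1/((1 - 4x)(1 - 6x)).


By partial fractions or Cauchy convolution:
The coefficient equals sum_{k=0}^{10} 4^k * 6^(10-k).
= 179301376

179301376


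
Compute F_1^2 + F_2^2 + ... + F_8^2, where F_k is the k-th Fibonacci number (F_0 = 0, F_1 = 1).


There is a standard identity sum_{k=0}^{N} F_k^2 = F_N * F_{N+1} (proved inductively from the telescoping relation F_k^2 = F_k F_{k+1} - F_{k-1} F_k). Then
sum_{k=1}^{8} F_k^2 = F_8 F_9 - F_0 F_1.
Computing: F_8 = 21, F_9 = 34, F_0 = 0, F_1 = 1.
Sum = 21 * 34 - 0 * 1 = 714.

714


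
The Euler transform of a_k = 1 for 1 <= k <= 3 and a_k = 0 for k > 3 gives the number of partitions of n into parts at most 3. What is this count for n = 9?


Partitions of 9 into parts at most 3:
Using generating function (1-x)^(-1)(1-x^2)^(-1)(1-x^3)^(-1),
the coefficient of x^9 = 12

12


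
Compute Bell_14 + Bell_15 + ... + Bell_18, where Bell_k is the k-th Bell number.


Recall Bell_k counts set partitions of a k-set (with Bell_0 = 1 by convention).
Bell_14 through Bell_18: 190899322, 1382958545, 10480142147, 82864869804, 682076806159
Sum = 190899322 + 1382958545 + 10480142147 + 82864869804 + 682076806159 = 776995675977.

776995675977


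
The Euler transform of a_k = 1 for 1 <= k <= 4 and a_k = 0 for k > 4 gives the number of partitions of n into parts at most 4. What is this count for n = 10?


Partitions of 10 into parts at most 4:
Using generating function (1-x)^(-1)(1-x^2)^(-1)...(1-x^4)^(-1),
the coefficient of x^10 = 23

23


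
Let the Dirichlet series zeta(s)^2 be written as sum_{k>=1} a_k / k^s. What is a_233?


The Dirichlet convolution of the constant function 1 with itself gives (1 * 1)(k) = sum_{d | k} 1 = d(k), the number of positive divisors of k.
Since zeta(s) = sum_{k>=1} 1/k^s, we have zeta(s)^2 = sum_{k>=1} d(k)/k^s, so a_k = d(k).
For k = 233: the divisors are 1, 233.
Count = 2.

2


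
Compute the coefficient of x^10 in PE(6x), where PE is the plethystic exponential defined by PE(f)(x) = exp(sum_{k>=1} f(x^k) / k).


With f(x) = 6x, the exponent is sum_{k>=1} 6 x^k / k = 6 * (-ln(1 - x)). Exponentiating:
PE(6x) = exp(-6 ln(1 - x)) = 1/(1 - x)^6.
By the negative binomial expansion, [x^n] 1/(1 - x)^6 = C(n + 5, 5).
For n = 10: C(15, 5) = 3003.

3003


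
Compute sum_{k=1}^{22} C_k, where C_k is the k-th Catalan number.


C_1 through C_22: 1, 2, 5, 14, 42, 132, 429, 1430, 4862, 16796, 58786, 208012, 742900, 2674440, 9694845, 35357670, 129644790, 477638700, 1767263190, 6564120420, 24466267020, 91482563640
Sum = 1 + 2 + 5 + 14 + 42 + 132 + 429 + 1430 + 4862 + 16796 + 58786 + 208012 + 742900 + 2674440 + 9694845 + 35357670 + 129644790 + 477638700 + 1767263190 + 6564120420 + 24466267020 + 91482563640
= 124936258126

124936258126


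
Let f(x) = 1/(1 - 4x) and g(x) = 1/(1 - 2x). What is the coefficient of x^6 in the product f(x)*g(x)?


The coefficient of x^n in f*g is the Cauchy product: sum_{k=0}^{n} a^k * b^(n-k).
With a=4, b=2, n=6:
sum_{k=0}^{6} 4^k * 2^(6-k)
= 8128

8128


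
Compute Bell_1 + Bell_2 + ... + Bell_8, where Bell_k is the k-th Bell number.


Recall Bell_k counts set partitions of a k-set (with Bell_0 = 1 by convention).
Bell_1 through Bell_8: 1, 2, 5, 15, 52, 203, 877, 4140
Sum = 1 + 2 + 5 + 15 + 52 + 203 + 877 + 4140 = 5295.

5295


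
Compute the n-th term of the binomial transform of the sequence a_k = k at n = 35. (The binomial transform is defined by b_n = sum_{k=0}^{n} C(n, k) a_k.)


With a_k = k, b_n = sum_{k=0}^{n} C(n, k) k. Using k * C(n, k) = n * C(n-1, k-1) gives b_n = n * sum_{k>=1} C(n-1, k-1) = n * 2^(n-1).
For n = 35: 35 * 2^34 = 35 * 17179869184 = 601295421440.

601295421440


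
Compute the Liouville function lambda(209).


The Liouville function is lambda(k) = (-1)^Omega(k), where Omega(k) counts the prime factors of k with multiplicity.
Factoring: 209 = 11 * 19, so Omega(209) = 2.
lambda(209) = (-1)^2 = 1.

1


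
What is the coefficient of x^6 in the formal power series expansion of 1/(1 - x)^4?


The expansion 1/(1 - x)^r = sum_{k>=0} C(k + r - 1, r - 1) x^k follows from the multiset / negative-binomial theorem (or from repeated differentiation of the geometric series).
For r = 4 and k = 6:
C(9, 3) = 362880 / (6 * 720) = 84.

84


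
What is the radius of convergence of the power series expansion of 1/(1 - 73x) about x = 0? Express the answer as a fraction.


Expanding 1/(1 - 73x) = sum_{k>=0} 73^k x^k, the series converges when |73x| < 1, i.e., |x| < 1/73.
So the radius of convergence is 1/73 = 1/73.

1/73


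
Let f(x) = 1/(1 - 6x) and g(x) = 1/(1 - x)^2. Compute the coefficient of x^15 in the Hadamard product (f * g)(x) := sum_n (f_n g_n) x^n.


f has coefficients f_k = 6^k. For g = 1/(1 - x)^2 the coefficient is g_k = C(k + 1, 1) = k + 1. The Hadamard coefficient is (f * g)_k = 6^k * (k + 1).
For k = 15: 6^15 * 16 = 470184984576 * 16 = 7522959753216.

7522959753216


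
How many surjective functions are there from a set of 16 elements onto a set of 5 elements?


By inclusion-exclusion on which target elements are missed, the number of surjections from an n-set onto a k-set is
surj(n, k) = sum_{j=0}^{k} (-1)^j C(k, j) (k - j)^n.
Equivalently surj(n, k) = k! * S(n, k), where S(n, k) is the Stirling number of the second kind.
For n = 16, k = 5:
S(16, 5) = 1096190550, so
surj = 5! * 1096190550 = 120 * 1096190550 = 131542866000.

131542866000


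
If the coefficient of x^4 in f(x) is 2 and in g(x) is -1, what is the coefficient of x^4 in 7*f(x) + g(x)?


Scalar multiplication scales coefficients: 7 * 2 = 14.
Then add the g coefficient: 14 + -1
= 13

13


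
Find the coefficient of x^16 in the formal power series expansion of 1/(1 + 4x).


Write 1/(1 + c x) = 1/(1 - (-c) x) and apply the geometric-series identity
1/(1 - y) = sum_{k>=0} y^k to get 1/(1 + c x) = sum_{k>=0} (-c)^k x^k.
So the coefficient of x^k is (-c)^k = (-1)^k * c^k.
Here c = 4 and k = 16:
(-4)^16 = 1 * 4294967296 = 4294967296

4294967296


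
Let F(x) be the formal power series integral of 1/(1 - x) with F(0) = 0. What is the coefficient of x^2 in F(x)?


1/(1 - x) = sum_{k>=0} x^k. Integrating termwise and using F(0) = 0 gives
F(x) = sum_{k>=0} x^(k+1) / (k+1) = sum_{m>=1} x^m / m = -ln(1 - x).
So the coefficient of x^2 is 1/2 = 1/2.

1/2


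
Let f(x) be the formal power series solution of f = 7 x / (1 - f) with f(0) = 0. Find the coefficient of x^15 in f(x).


Apply Lagrange inversion: f = 7 x * phi(f) with phi(t) = 1/(1 - t), so
[x^n] f = 7^n * (1/n) [t^(n-1)] phi(t)^n = 7^n * (1/n) [t^(n-1)] (1 - t)^(-n) = 7^n * (1/n) C(2n - 2, n - 1) = 7^n * C_{n-1}.
For n = 15: C_14 = C(28, 14) / 15 = 40116600/15 = 2674440.
With the 7^15 = 4747561509943 factor, the coefficient is 4747561509943 * 2674440 = 12697068404651956920.

12697068404651956920


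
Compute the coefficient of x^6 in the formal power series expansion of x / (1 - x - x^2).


Let f(x) = sum_{k>=0} a_k x^k. Multiplying f(x) * (1 - x - x^2) = x and matching coefficients gives a_0 = 0, a_1 = 1, and a_k = a_{k-1} + a_{k-2} for k >= 2. These are the Fibonacci numbers F_k.
Iterating from F_0 = 0, F_1 = 1:
F_0=0, F_1=1, F_2=1, F_3=2, F_4=3, F_5=5, F_6=8
F_6 = 8.

8


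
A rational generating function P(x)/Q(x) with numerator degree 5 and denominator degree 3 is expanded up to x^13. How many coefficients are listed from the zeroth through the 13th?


Expanding up to x^13 gives the coefficients for x^0, x^1, ..., x^13.
That is 13 + 1 = 14 coefficients in total.

14


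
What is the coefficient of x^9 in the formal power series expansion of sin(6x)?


The Maclaurin series is sin(t) = sum_{k>=0} (-1)^k t^(2k+1) / (2k+1)!, so substituting t = 6x, only odd powers of x are nonzero, with coefficient of x^(2k+1) equal to (-1)^k 6^(2k+1) / (2k+1)!.
Write 9 = 2*4 + 1, giving the coefficient (-1)^4 * 6^9 / 9! = 10077696/362880 = 972/35.

972/35


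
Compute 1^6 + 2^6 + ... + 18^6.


This power sum has a closed form given by Faulhaber's formula
sum_{k=1}^{m} k^p = (1 / (p + 1)) * sum_{j=0}^{p} C(p + 1, j) B_j m^(p + 1 - j),
but for small m direct computation is fastest:
1 + 64 + 729 + 4096 + 15625 + 46656 + 117649 + 262144 + 531441 + 1000000 + 1771561 + 2985984 + 4826809 + 7529536 + 11390625 + 16777216 + 24137569 + 34012224 = 105409929.

105409929


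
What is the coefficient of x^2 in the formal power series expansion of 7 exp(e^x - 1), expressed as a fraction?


exp(e^x - 1) is the exponential generating function for the Bell numbers Bell_k: exp(e^x - 1) = sum_{k>=0} Bell_k x^k / k!.
So the coefficient of x^2 in 7 exp(e^x - 1) is 7 Bell_2 / 2!.
Computing: Bell_2 = 2 and 2! = 2, giving
7 * 2/2 = 7.

7


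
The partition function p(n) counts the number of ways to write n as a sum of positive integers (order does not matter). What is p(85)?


Using the generating function prod_{k>=1} 1/(1-x^k), we compute p(85).
By dynamic programming over parts 1 through 85:
p(85) = 30167357

30167357


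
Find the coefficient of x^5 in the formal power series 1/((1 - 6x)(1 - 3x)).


By partial fractions or Cauchy convolution:
The coefficient equals sum_{k=0}^{5} 6^k * 3^(5-k).
= 15309

15309


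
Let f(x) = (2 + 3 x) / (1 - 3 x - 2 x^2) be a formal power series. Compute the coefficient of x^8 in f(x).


Write f(x) = sum_{k>=0} a_k x^k. Multiplying both sides by 1 - 3 x - 2 x^2 gives
(1 - 3 x - 2 x^2) sum_{k>=0} a_k x^k = 2 + 3 x.
Matching coefficients:
 x^0: a_0 = 2
 x^1: a_1 - 3 a_0 = 3  =>  a_1 = 3*2 + 3 = 9
 x^k (k >= 2): a_k = 3 a_{k-1} + 2 a_{k-2}.
Iterating: a_2 = 31, a_3 = 111, a_4 = 395, a_5 = 1407, a_6 = 5011, a_7 = 17847, a_8 = 63563.
So the coefficient of x^8 is 63563.

63563


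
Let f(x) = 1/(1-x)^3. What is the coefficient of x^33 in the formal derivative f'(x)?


Differentiate: d/dx [ 1/(1-x)^r ] = r / (1-x)^(r+1).
Here r = 3, so f'(x) = 3 / (1-x)^4.
The expansion of 1/(1-x)^(r+1) has coefficient of x^n equal to C(n+r, r).
So the coefficient of x^33 in f'(x) is
3 * C(36, 3) = 3 * 7140 = 21420

21420


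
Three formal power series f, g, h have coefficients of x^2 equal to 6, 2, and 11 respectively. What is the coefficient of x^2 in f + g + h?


Series addition is componentwise:
6 + 2 + 11
= 19

19


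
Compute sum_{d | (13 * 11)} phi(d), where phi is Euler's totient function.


First, 13 * 11 = 143. One classical identity is sum_{d | n} phi(d) = n (each k in [1, n] has a unique gcd with n, and among the k's with gcd(k, n) = n/d there are phi(d) of them). So the sum equals 143. We also verify directly:
Divisors of 143: 1, 11, 13, 143.
phi values: 1, 10, 12, 120.
Sum = 143.

143


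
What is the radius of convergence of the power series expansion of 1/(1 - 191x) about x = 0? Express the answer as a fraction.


Expanding 1/(1 - 191x) = sum_{k>=0} 191^k x^k, the series converges when |191x| < 1, i.e., |x| < 1/191.
So the radius of convergence is 1/191 = 1/191.

1/191


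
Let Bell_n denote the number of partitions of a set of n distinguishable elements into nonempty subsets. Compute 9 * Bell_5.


Bell_5 can be computed from the Bell triangle or from Dobinski's identity Bell_n = (1/e) * sum_{k>=0} k^n / k!.
Computing Bell_5 = 52.
Then 9 * 52 = 468.

468


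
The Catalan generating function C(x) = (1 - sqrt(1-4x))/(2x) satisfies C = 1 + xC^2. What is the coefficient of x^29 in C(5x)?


Substituting x -> 5x scales the n-th coefficient by 5^n, so [x^29] C(5x) = 5^29 * C_29.
C_29 = C(2*29, 29)/(30) = 30067266499541040/30 = 1002242216651368.
So 5^29 * 1002242216651368 = 186264514923095703125 * 1002242216651368 = 186682160320015251636505126953125000.

186682160320015251636505126953125000


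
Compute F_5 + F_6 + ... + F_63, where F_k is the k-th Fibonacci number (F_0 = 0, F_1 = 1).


Use the identity sum_{k=0}^{N} F_k = F_{N+2} - 1 (which follows from F_{k+2} - F_{k+1} = F_k). Then
sum_{k=5}^{63} F_k = (F_{65} - 1) - (F_{6} - 1) = F_{65} - F_{6}.
Computing: F_{65} = 17167680177565, F_{6} = 8, so
Sum = 17167680177565 - 8 = 17167680177557.

17167680177557


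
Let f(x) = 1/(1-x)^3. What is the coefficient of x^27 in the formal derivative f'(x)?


Differentiate: d/dx [ 1/(1-x)^r ] = r / (1-x)^(r+1).
Here r = 3, so f'(x) = 3 / (1-x)^4.
The expansion of 1/(1-x)^(r+1) has coefficient of x^n equal to C(n+r, r).
So the coefficient of x^27 in f'(x) is
3 * C(30, 3) = 3 * 4060 = 12180

12180


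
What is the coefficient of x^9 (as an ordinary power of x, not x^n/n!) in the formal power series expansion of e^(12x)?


The exponential series is e^y = sum_{k>=0} y^k / k!. Substituting y = 12x gives
e^(12x) = sum_{k>=0} 12^k x^k / k!.
So the coefficient of x^n is a^n/n! with a = 12, n = 9:
12^9 / 9! = 5159780352/362880 = 497664/35

497664/35


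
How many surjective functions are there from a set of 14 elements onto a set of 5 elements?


By inclusion-exclusion on which target elements are missed, the number of surjections from an n-set onto a k-set is
surj(n, k) = sum_{j=0}^{k} (-1)^j C(k, j) (k - j)^n.
Equivalently surj(n, k) = k! * S(n, k), where S(n, k) is the Stirling number of the second kind.
For n = 14, k = 5:
S(14, 5) = 40075035, so
surj = 5! * 40075035 = 120 * 40075035 = 4809004200.

4809004200


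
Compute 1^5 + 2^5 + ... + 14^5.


This power sum has a closed form given by Faulhaber's formula
sum_{k=1}^{m} k^p = (1 / (p + 1)) * sum_{j=0}^{p} C(p + 1, j) B_j m^(p + 1 - j),
but for small m direct computation is fastest:
1 + 32 + 243 + 1024 + 3125 + 7776 + 16807 + 32768 + 59049 + 100000 + 161051 + 248832 + 371293 + 537824 = 1539825.

1539825


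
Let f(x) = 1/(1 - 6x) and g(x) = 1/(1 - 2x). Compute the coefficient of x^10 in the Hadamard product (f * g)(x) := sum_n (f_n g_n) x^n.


f has coefficients f_k = 6^k and g has coefficients g_k = 2^k, so the Hadamard product has coefficient (f*g)_k = 6^k * 2^k = 12^k.
For k = 10: 12^10 = 61917364224.

61917364224


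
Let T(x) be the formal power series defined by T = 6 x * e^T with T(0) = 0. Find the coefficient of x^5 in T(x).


Apply the Lagrange inversion formula: if T = 6 x * phi(T) with phi(t) = e^t, then
[x^n] T = 6^n * (1/n) [t^(n-1)] phi(t)^n = 6^n * (1/n) [t^(n-1)] e^(n t) = 6^n * (1/n) * n^(n-1) / (n-1)! = 6^n * n^(n-1) / n!.
When c = 1 this is the Cayley count of rooted labeled trees on n vertices, divided by n!.
For n = 5: 6^5 * 5^4 / 5! = 7776 * 625/120 = 40500.

40500


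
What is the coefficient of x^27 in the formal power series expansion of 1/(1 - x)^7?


The negative binomial / multiset identity is
1/(1 - x)^r = sum_{k>=0} C(k + r - 1, r - 1) x^k.
Here r = 7 and k = 27, so the coefficient is
C(27 + 6, 6) = C(33, 6)
= 1107568

1107568


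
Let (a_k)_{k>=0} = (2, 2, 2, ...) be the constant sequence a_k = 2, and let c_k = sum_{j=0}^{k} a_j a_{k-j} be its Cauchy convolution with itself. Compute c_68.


Since a_j = 2 for all j >= 0, the convolution sum becomes
c_k = sum_{j=0}^{k} 2 * 2 = 4 * (k + 1).
Equivalently, the generating function of (a_k) is 2/(1 - x) and its square is 4/(1 - x)^2 = sum_{k>=0} 4(k + 1) x^k.
For k = 68: 4 * 69 = 276.

276


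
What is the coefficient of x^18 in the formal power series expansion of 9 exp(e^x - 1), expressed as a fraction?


exp(e^x - 1) is the exponential generating function for the Bell numbers Bell_k: exp(e^x - 1) = sum_{k>=0} Bell_k x^k / k!.
So the coefficient of x^18 in 9 exp(e^x - 1) is 9 Bell_18 / 18!.
Computing: Bell_18 = 682076806159 and 18! = 6402373705728000, giving
9 * 682076806159/6402373705728000 = 97439543737/101624979456000.

97439543737/101624979456000


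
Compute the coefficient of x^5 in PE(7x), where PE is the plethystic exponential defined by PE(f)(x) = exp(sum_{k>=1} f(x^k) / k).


With f(x) = 7x, the exponent is sum_{k>=1} 7 x^k / k = 7 * (-ln(1 - x)). Exponentiating:
PE(7x) = exp(-7 ln(1 - x)) = 1/(1 - x)^7.
By the negative binomial expansion, [x^n] 1/(1 - x)^7 = C(n + 6, 6).
For n = 5: C(11, 6) = 462.

462


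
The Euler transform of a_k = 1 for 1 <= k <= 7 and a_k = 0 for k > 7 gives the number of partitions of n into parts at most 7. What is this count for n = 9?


Partitions of 9 into parts at most 7:
Using generating function (1-x)^(-1)(1-x^2)^(-1)...(1-x^7)^(-1),
the coefficient of x^9 = 28

28


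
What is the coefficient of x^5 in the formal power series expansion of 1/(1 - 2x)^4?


The general identity 1/(1 - c x)^r = sum_{k>=0} c^k C(k + r - 1, r - 1) x^k follows by substituting y = c x into 1/(1 - y)^r = sum_{k>=0} C(k + r - 1, r - 1) y^k.
For c = 2, r = 4, k = 5:
2^5 * C(8, 3) = 32 * 56 = 1792.

1792


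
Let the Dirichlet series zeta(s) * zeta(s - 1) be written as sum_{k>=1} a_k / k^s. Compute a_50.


Convolution gives a_k = sum_{d | k} d * 1 = sum_{d | k} d = sigma(k), the sum of positive divisors of k.
For k = 50, the divisors are 1, 2, 5, 10, 25, 50, so
sigma(50) = 1 + 2 + 5 + 10 + 25 + 50 = 93.

93


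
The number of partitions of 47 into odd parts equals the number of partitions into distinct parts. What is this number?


Computing partitions of 47 into odd parts (1, 3, 5, ...):
Using the generating function prod_{k>=0} 1/(1-x^(2k+1)),
the count is 2590

2590


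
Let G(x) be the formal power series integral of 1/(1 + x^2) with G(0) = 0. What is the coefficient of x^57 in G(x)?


1/(1 + x^2) = sum_{j>=0} (-1)^j x^(2j). Integrating termwise with G(0) = 0:
G(x) = sum_{j>=0} (-1)^j x^(2j+1) / (2j+1) = arctan(x).
Only odd powers are nonzero. For x^57 write 57 = 2*28 + 1, giving
(-1)^28 / 57 = 1/57 = 1/57.

1/57


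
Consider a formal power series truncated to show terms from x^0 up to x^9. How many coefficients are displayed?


From x^0 to x^9 inclusive, the count is 9 - 0 + 1 = 10.

10


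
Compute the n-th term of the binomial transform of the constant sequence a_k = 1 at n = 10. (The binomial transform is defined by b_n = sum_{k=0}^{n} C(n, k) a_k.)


With a_k = 1 for all k, b_n = sum_{k=0}^{n} C(n, k) = 2^n by the binomial theorem.
For n = 10: 2^10 = 1024.

1024


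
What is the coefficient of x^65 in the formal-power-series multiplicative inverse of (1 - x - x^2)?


Let the inverse be f(x) = sum_{k>=0} a_k x^k. From f(x) * (1 - x - x^2) = 1 and matching coefficients:
 x^0: a_0 = 1.
 x^1: a_1 - a_0 = 0, so a_1 = 1.
 x^k (k >= 2): a_k - a_{k-1} - a_{k-2} = 0, i.e. a_k = a_{k-1} + a_{k-2}.
This is the Fibonacci-type recurrence shifted so that a_0 = a_1 = 1.
Iterating: a_0=1, a_1=1, a_2=2, a_3=3, a_4=5, a_5=8, a_6=13, a_7=21, a_8=34, a_9=55, ...
a_65 = 27777890035288.

27777890035288


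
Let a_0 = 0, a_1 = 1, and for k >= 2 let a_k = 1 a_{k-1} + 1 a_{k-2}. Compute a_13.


Iterating the recurrence forward:
a_0 = 0
a_1 = 1
a_2 = 1*1 + 1*0 = 1
a_3 = 1*1 + 1*1 = 2
a_4 = 1*2 + 1*1 = 3
a_5 = 1*3 + 1*2 = 5
a_6 = 1*5 + 1*3 = 8
a_7 = 1*8 + 1*5 = 13
a_8 = 1*13 + 1*8 = 21
a_9 = 1*21 + 1*13 = 34
a_10 = 1*34 + 1*21 = 55
a_11 = 1*55 + 1*34 = 89
a_12 = 1*89 + 1*55 = 144
a_13 = 1*144 + 1*89 = 233
So a_13 = 233.

233


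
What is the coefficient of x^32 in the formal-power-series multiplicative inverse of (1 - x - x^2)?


Let the inverse be f(x) = sum_{k>=0} a_k x^k. From f(x) * (1 - x - x^2) = 1 and matching coefficients:
 x^0: a_0 = 1.
 x^1: a_1 - a_0 = 0, so a_1 = 1.
 x^k (k >= 2): a_k - a_{k-1} - a_{k-2} = 0, i.e. a_k = a_{k-1} + a_{k-2}.
This is the Fibonacci-type recurrence shifted so that a_0 = a_1 = 1.
Iterating: a_0=1, a_1=1, a_2=2, a_3=3, a_4=5, a_5=8, a_6=13, a_7=21, a_8=34, a_9=55, ...
a_32 = 3524578.

3524578


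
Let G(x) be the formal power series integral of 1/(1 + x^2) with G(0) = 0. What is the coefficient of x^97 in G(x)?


1/(1 + x^2) = sum_{j>=0} (-1)^j x^(2j). Integrating termwise with G(0) = 0:
G(x) = sum_{j>=0} (-1)^j x^(2j+1) / (2j+1) = arctan(x).
Only odd powers are nonzero. For x^97 write 97 = 2*48 + 1, giving
(-1)^48 / 97 = 1/97 = 1/97.

1/97


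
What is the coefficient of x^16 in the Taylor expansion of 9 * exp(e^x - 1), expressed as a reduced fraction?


exp(e^x - 1) = sum_{k>=0} Bell_k x^k / k!, where Bell_k is the k-th Bell number.
So the coefficient of x^16 is 9 * Bell_16 / 16!.
Computing: Bell_16 = 10480142147 and 16! = 20922789888000, giving
9 * 10480142147/20922789888000 = 10480142147/2324754432000.

10480142147/2324754432000


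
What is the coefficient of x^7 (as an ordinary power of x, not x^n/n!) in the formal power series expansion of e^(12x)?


The exponential series is e^y = sum_{k>=0} y^k / k!. Substituting y = 12x gives
e^(12x) = sum_{k>=0} 12^k x^k / k!.
So the coefficient of x^n is a^n/n! with a = 12, n = 7:
12^7 / 7! = 35831808/5040 = 248832/35

248832/35


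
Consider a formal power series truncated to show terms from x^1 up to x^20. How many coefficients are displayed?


From x^1 to x^20 inclusive, the count is 20 - 1 + 1 = 20.

20


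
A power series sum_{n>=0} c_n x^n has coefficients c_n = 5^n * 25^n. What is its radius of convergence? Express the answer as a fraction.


By the root test (Cauchy-Hadamard), the radius is R = 1 / limsup_n |c_n|^(1/n).
Here |c_n|^(1/n) = (5^n * 25^n)^(1/n) = 5 * 25 = 125 for all n.
So R = 1/125 = 1/125.

1/125


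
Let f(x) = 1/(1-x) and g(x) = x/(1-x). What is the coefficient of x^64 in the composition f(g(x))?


First simplify the composition: f(g(x)) = 1/(1 - x/(1-x)) = (1-x)/((1-x) - x) = (1-x)/(1-2x).
Now extract the coefficient. Write (1-x)/(1-2x) = 1/(1-2x) - x/(1-2x).
The coefficient of x^n in 1/(1-2x) is 2^n, and in x/(1-2x) is 2^(n-1) (for n >= 1).
So the coefficient of x^64 is 2^64 - 2^63 = 18446744073709551616 - 9223372036854775808 = 9223372036854775808.

9223372036854775808


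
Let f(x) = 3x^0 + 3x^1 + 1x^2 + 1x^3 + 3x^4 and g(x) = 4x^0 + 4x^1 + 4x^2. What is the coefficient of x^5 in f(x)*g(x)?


Cauchy product at x^5:
1*4 + 3*4
= 16

16


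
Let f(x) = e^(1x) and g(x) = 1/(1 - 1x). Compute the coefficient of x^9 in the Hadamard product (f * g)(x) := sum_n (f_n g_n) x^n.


Expanding: f_k = 1^k/k! (from e^(1x)) and g_k = 1^k (from 1/(1 - 1x)). So the Hadamard coefficient (f * g)_k = 1^k 1^k / k! = (1)^k / k!.
For k = 9: 1^9/9! = 1/362880 = 1/362880.

1/362880


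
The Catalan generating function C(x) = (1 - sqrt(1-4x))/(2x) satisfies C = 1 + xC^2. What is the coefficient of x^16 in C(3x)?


Substituting x -> 3x scales the n-th coefficient by 3^n, so [x^16] C(3x) = 3^16 * C_16.
C_16 = C(2*16, 16)/(17) = 601080390/17 = 35357670.
So 3^16 * 35357670 = 43046721 * 35357670 = 1522031755700070.

1522031755700070


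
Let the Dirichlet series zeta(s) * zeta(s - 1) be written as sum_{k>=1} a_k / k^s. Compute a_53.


Convolution gives a_k = sum_{d | k} d * 1 = sum_{d | k} d = sigma(k), the sum of positive divisors of k.
For k = 53, the divisors are 1, 53, so
sigma(53) = 1 + 53 = 54.

54


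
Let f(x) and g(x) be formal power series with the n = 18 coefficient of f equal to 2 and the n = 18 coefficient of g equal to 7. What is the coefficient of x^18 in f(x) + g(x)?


Addition of formal power series is termwise.
The coefficient of x^18 in f + g = 2 + 7
= 9

9


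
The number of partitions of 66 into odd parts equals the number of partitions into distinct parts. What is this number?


Computing partitions of 66 into odd parts (1, 3, 5, ...):
Using the generating function prod_{k>=0} 1/(1-x^(2k+1)),
the count is 20132

20132


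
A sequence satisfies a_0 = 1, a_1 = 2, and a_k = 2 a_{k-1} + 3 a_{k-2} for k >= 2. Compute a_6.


The characteristic equation is t^2 - 2 t - 3 = 0, with roots r_1 = 3 and r_2 = -1 (so c_1 = r_1 + r_2, c_2 = -r_1 r_2 as required).
One can use the closed form a_n = A r_1^n + B r_2^n, but direct iteration is more reliable:
a_0 = 1, a_1 = 2, a_2 = 7, a_3 = 20, a_4 = 61, a_5 = 182, a_6 = 547.
So a_6 = 547.

547


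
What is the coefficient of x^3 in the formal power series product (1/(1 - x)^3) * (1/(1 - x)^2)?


Combine the factors: (1/(1 - x)^3) * (1/(1 - x)^2) = 1/(1 - x)^5.
Then use 1/(1 - x)^r = sum_{k>=0} C(k + r - 1, r - 1) x^k with r = 5 and k = 3:
C(7, 4) = 35.

35


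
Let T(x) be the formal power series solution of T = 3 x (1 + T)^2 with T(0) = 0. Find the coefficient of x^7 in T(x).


Apply the Lagrange inversion formula: if T = 3 x * phi(T) with phi(t) = (1 + t)^2, then [x^n] T = 3^n * (1/n) [t^(n-1)] phi(t)^n = 3^n * (1/n) [t^(n-1)] (1 + t)^(2n) = 3^n * (1/n) C(2n, n-1).
Using the identity C(2n, n-1) = C(2n, n) * n / (n+1), the unscaled factor equals C(2n, n) / (n+1) = C_n, the n-th Catalan number.
For n = 7: C_7 = C(14, 7) / 8 = 3432/8 = 429.
With the 3^7 = 2187 factor, the coefficient is 2187 * 429 = 938223.

938223


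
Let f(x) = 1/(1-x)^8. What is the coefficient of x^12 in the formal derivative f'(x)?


Differentiate: d/dx [ 1/(1-x)^r ] = r / (1-x)^(r+1).
Here r = 8, so f'(x) = 8 / (1-x)^9.
The expansion of 1/(1-x)^(r+1) has coefficient of x^n equal to C(n+r, r).
So the coefficient of x^12 in f'(x) is
8 * C(20, 8) = 8 * 125970 = 1007760

1007760


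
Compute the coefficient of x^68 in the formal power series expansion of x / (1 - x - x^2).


Let f(x) = sum_{k>=0} a_k x^k. Multiplying f(x) * (1 - x - x^2) = x and matching coefficients gives a_0 = 0, a_1 = 1, and a_k = a_{k-1} + a_{k-2} for k >= 2. These are the Fibonacci numbers F_k.
Iterating from F_0 = 0, F_1 = 1:
F_0=0, F_1=1, F_2=1, F_3=2, F_4=3, F_5=5, F_6=8, F_7=13, F_8=21, F_9=34, ...
F_68 = 72723460248141.

72723460248141


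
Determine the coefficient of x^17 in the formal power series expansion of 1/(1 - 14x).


The geometric series identity gives 1/(1 - c x) = sum_{k>=0} c^k x^k, so the coefficient of x^k is c^k.
Here c = 14 and k = 17.
Computing: 14^17 = 30491346729331195904

30491346729331195904


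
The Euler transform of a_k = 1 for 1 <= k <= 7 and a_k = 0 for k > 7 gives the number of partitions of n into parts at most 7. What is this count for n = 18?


Partitions of 18 into parts at most 7:
Using generating function (1-x)^(-1)(1-x^2)^(-1)...(1-x^7)^(-1),
the coefficient of x^18 = 248

248


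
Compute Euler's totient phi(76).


phi(n) counts integers in [1, n] coprime to n. Using the multiplicative formula phi(n) = n * prod_{p | n} (1 - 1/p):
76 = 2^2 * 19, so
phi(76) = 76 * (1 - 1/2) * (1 - 1/19) = 36.

36


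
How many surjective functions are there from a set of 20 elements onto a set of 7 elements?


By inclusion-exclusion on which target elements are missed, the number of surjections from an n-set onto a k-set is
surj(n, k) = sum_{j=0}^{k} (-1)^j C(k, j) (k - j)^n.
Equivalently surj(n, k) = k! * S(n, k), where S(n, k) is the Stirling number of the second kind.
For n = 20, k = 7:
S(20, 7) = 11143554045652, so
surj = 7! * 11143554045652 = 5040 * 11143554045652 = 56163512390086080.

56163512390086080


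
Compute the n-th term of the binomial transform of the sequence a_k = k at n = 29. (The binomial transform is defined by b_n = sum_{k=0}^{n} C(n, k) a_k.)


With a_k = k, b_n = sum_{k=0}^{n} C(n, k) k. Using k * C(n, k) = n * C(n-1, k-1) gives b_n = n * sum_{k>=1} C(n-1, k-1) = n * 2^(n-1).
For n = 29: 29 * 2^28 = 29 * 268435456 = 7784628224.

7784628224


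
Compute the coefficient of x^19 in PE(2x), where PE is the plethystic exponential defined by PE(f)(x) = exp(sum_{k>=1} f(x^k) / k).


With f(x) = 2x, the exponent is sum_{k>=1} 2 x^k / k = 2 * (-ln(1 - x)). Exponentiating:
PE(2x) = exp(-2 ln(1 - x)) = 1/(1 - x)^2.
By the negative binomial expansion, [x^n] 1/(1 - x)^2 = C(n + 1, 1).
For n = 19: C(20, 1) = 20.

20


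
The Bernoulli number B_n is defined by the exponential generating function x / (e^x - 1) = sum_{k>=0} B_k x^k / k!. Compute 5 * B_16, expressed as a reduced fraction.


Bernoulli numbers can also be computed recursively via B_0 = 1 and sum_{j=0}^{m} C(m+1, j) B_j = 0 for m >= 1. Odd-index Bernoulli numbers vanish for k >= 3.
Computing B_16 = -3617/510, so 5 * B_16 = 5 * -3617/510 = -3617/102.

-3617/102


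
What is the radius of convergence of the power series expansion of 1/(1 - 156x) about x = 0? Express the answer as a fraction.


Expanding 1/(1 - 156x) = sum_{k>=0} 156^k x^k, the series converges when |156x| < 1, i.e., |x| < 1/156.
So the radius of convergence is 1/156 = 1/156.

1/156


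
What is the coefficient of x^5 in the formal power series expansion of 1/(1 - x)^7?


The expansion 1/(1 - x)^r = sum_{k>=0} C(k + r - 1, r - 1) x^k follows from the multiset / negative-binomial theorem (or from repeated differentiation of the geometric series).
For r = 7 and k = 5:
C(11, 6) = 39916800 / (720 * 120) = 462.

462


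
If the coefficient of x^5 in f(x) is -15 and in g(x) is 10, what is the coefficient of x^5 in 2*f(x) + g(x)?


Scalar multiplication scales coefficients: 2 * -15 = -30.
Then add the g coefficient: -30 + 10
= -20

-20


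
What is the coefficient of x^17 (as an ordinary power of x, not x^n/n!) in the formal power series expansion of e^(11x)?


The exponential series is e^y = sum_{k>=0} y^k / k!. Substituting y = 11x gives
e^(11x) = sum_{k>=0} 11^k x^k / k!.
So the coefficient of x^n is a^n/n! with a = 11, n = 17:
11^17 / 17! = 505447028499293771/355687428096000 = 45949729863572161/32335220736000

45949729863572161/32335220736000
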